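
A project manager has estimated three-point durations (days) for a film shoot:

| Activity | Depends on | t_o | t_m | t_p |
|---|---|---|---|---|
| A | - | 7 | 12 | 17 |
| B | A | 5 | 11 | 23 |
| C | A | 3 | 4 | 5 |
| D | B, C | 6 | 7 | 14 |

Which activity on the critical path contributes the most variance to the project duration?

te_A = (7 + 4·12 + 17)/6 = 72/6 = 12; σ²_A = ((17−7)/6)² = 2.778
te_B = (5 + 4·11 + 23)/6 = 72/6 = 12; σ²_B = ((23−5)/6)² = 9.000
te_C = (3 + 4·4 + 5)/6 = 24/6 = 4; σ²_C = ((5−3)/6)² = 0.111
te_D = (6 + 4·7 + 14)/6 = 48/6 = 8; σ²_D = ((14−6)/6)² = 1.778

Forward pass:
ES_A = 0; EF_A = 12
ES_B = 12; EF_B = 12+12 = 24
ES_C = 12; EF_C = 12+4 = 16
ES_D = max(EF_B=24, EF_C=16) = 24; EF_D = 24+8 = 32
Expected project duration μ = 32 days. Critical path: A → B → D.

Variances on critical path: σ²_A=2.778, σ²_B=9.000, σ²_D=1.778.
Largest is σ²_B = 9.000.

B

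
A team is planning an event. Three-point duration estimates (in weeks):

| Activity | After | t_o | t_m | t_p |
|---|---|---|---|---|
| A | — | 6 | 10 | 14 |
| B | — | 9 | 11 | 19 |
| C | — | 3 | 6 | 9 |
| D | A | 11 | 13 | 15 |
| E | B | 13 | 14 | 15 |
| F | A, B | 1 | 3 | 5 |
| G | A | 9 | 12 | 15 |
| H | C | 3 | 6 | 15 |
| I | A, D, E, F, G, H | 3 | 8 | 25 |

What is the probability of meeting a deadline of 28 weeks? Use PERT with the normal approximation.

0.024

te_A = (6 + 4·10 + 14)/6 = 60/6 = 10; σ²_A = ((14−6)/6)² = 1.778
te_B = (9 + 4·11 + 19)/6 = 72/6 = 12; σ²_B = ((19−9)/6)² = 2.778
te_C = (3 + 4·6 + 9)/6 = 36/6 = 6; σ²_C = ((9−3)/6)² = 1.000
te_D = (11 + 4·13 + 15)/6 = 78/6 = 13; σ²_D = ((15−11)/6)² = 0.444
te_E = (13 + 4·14 + 15)/6 = 84/6 = 14; σ²_E = ((15−13)/6)² = 0.111
te_F = (1 + 4·3 + 5)/6 = 18/6 = 3; σ²_F = ((5−1)/6)² = 0.444
te_G = (9 + 4·12 + 15)/6 = 72/6 = 12; σ²_G = ((15−9)/6)² = 1.000
te_H = (3 + 4·6 + 15)/6 = 42/6 = 7; σ²_H = ((15−3)/6)² = 4.000
te_I = (3 + 4·8 + 25)/6 = 60/6 = 10; σ²_I = ((25−3)/6)² = 13.444

Forward pass:
ES_A = 0; EF_A = 10
ES_B = 0; EF_B = 12
ES_C = 0; EF_C = 6
ES_D = 10; EF_D = 10+13 = 23
ES_E = 12; EF_E = 12+14 = 26
ES_F = max(EF_A=10, EF_B=12) = 12; EF_F = 12+3 = 15
ES_G = 10; EF_G = 10+12 = 22
ES_H = 6; EF_H = 6+7 = 13
ES_I = max(EF_A=10, EF_D=23, EF_E=26, EF_F=15, EF_G=22, EF_H=13) = 26; EF_I = 26+10 = 36
Expected project duration μ = 36 weeks. Critical path: B → E → I.

Variance along critical path = 2.778 + 0.111 + 13.444 = 16.333; σ = √16.333 = 4.041 weeks.
Z = (28 − 36) / 4.041 = -1.979
P(T ≤ 28) = Φ(-1.979) ≈ 0.024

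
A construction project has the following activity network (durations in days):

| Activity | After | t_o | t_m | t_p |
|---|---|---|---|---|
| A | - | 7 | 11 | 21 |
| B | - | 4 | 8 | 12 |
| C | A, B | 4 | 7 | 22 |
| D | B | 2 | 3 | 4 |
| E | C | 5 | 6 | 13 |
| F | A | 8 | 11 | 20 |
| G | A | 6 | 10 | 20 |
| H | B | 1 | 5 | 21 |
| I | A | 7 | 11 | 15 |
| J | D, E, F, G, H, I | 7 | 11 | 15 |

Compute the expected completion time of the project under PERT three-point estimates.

39 days

te_A = (7 + 4·11 + 21)/6 = 72/6 = 12
te_B = (4 + 4·8 + 12)/6 = 48/6 = 8
te_C = (4 + 4·7 + 22)/6 = 54/6 = 9
te_D = (2 + 4·3 + 4)/6 = 18/6 = 3
te_E = (5 + 4·6 + 13)/6 = 42/6 = 7
te_F = (8 + 4·11 + 20)/6 = 72/6 = 12
te_G = (6 + 4·10 + 20)/6 = 66/6 = 11
te_H = (1 + 4·5 + 21)/6 = 42/6 = 7
te_I = (7 + 4·11 + 15)/6 = 66/6 = 11
te_J = (7 + 4·11 + 15)/6 = 66/6 = 11

Forward pass:
ES_A = 0; EF_A = 12
ES_B = 0; EF_B = 8
ES_C = max(EF_A=12, EF_B=8) = 12; EF_C = 12+9 = 21
ES_D = 8; EF_D = 8+3 = 11
ES_E = 21; EF_E = 21+7 = 28
ES_F = 12; EF_F = 12+12 = 24
ES_G = 12; EF_G = 12+11 = 23
ES_H = 8; EF_H = 8+7 = 15
ES_I = 12; EF_I = 12+11 = 23
ES_J = max(EF_D=11, EF_E=28, EF_F=24, EF_G=23, EF_H=15, EF_I=23) = 28; EF_J = 28+11 = 39
Expected project duration μ = 39 days. Critical path: A → C → E → J.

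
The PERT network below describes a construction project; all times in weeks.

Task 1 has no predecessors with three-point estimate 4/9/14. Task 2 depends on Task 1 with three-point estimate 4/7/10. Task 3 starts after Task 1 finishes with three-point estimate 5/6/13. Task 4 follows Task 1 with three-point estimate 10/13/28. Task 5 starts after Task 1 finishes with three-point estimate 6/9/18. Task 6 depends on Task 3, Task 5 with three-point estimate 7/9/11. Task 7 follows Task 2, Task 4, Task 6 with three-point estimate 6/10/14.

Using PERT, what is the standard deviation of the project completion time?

te_Task 1 = (4 + 4·9 + 14)/6 = 54/6 = 9; σ²_Task 1 = ((14−4)/6)² = 2.778
te_Task 2 = (4 + 4·7 + 10)/6 = 42/6 = 7; σ²_Task 2 = ((10−4)/6)² = 1.000
te_Task 3 = (5 + 4·6 + 13)/6 = 42/6 = 7; σ²_Task 3 = ((13−5)/6)² = 1.778
te_Task 4 = (10 + 4·13 + 28)/6 = 90/6 = 15; σ²_Task 4 = ((28−10)/6)² = 9.000
te_Task 5 = (6 + 4·9 + 18)/6 = 60/6 = 10; σ²_Task 5 = ((18−6)/6)² = 4.000
te_Task 6 = (7 + 4·9 + 11)/6 = 54/6 = 9; σ²_Task 6 = ((11−7)/6)² = 0.444
te_Task 7 = (6 + 4·10 + 14)/6 = 60/6 = 10; σ²_Task 7 = ((14−6)/6)² = 1.778

Forward pass:
ES_Task 1 = 0; EF_Task 1 = 9
ES_Task 2 = 9; EF_Task 2 = 9+7 = 16
ES_Task 3 = 9; EF_Task 3 = 9+7 = 16
ES_Task 4 = 9; EF_Task 4 = 9+15 = 24
ES_Task 5 = 9; EF_Task 5 = 9+10 = 19
ES_Task 6 = max(EF_Task 3=16, EF_Task 5=19) = 19; EF_Task 6 = 19+9 = 28
ES_Task 7 = max(EF_Task 2=16, EF_Task 4=24, EF_Task 6=28) = 28; EF_Task 7 = 28+10 = 38
Expected project duration μ = 38 weeks. Critical path: Task 1 → Task 5 → Task 6 → Task 7.

Variance along critical path = 2.778 + 4.000 + 0.444 + 1.778 = 9.000
σ = √9.000 = 3.000 weeks

3.00 weeks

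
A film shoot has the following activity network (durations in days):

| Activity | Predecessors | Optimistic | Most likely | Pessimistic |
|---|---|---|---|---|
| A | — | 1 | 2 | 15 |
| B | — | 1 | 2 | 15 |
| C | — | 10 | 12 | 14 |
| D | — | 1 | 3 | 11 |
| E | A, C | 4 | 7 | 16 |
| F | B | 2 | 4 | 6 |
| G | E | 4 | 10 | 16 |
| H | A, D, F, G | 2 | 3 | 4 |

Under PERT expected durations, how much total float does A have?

8 days

te_A = (1 + 4·2 + 15)/6 = 24/6 = 4
te_B = (1 + 4·2 + 15)/6 = 24/6 = 4
te_C = (10 + 4·12 + 14)/6 = 72/6 = 12
te_D = (1 + 4·3 + 11)/6 = 24/6 = 4
te_E = (4 + 4·7 + 16)/6 = 48/6 = 8
te_F = (2 + 4·4 + 6)/6 = 24/6 = 4
te_G = (4 + 4·10 + 16)/6 = 60/6 = 10
te_H = (2 + 4·3 + 4)/6 = 18/6 = 3

Forward pass:
ES_A = 0; EF_A = 4
ES_B = 0; EF_B = 4
ES_C = 0; EF_C = 12
ES_D = 0; EF_D = 4
ES_E = max(EF_A=4, EF_C=12) = 12; EF_E = 12+8 = 20
ES_F = 4; EF_F = 4+4 = 8
ES_G = 20; EF_G = 20+10 = 30
ES_H = max(EF_A=4, EF_D=4, EF_F=8, EF_G=30) = 30; EF_H = 30+3 = 33
Expected project duration μ = 33 days. Critical path: C → E → G → H.

Backward pass:
LF_H = 33; LS_H = 33−3 = 30
LF_G = LS_H = 30; LS_G = 30−10 = 20
LF_F = LS_H = 30; LS_F = 30−4 = 26
LF_E = LS_G = 20; LS_E = 20−8 = 12
LF_D = LS_H = 30; LS_D = 30−4 = 26
LF_C = LS_E = 12; LS_C = 12−12 = 0
LF_B = LS_F = 26; LS_B = 26−4 = 22
LF_A = min(LS_E=12, LS_H=30) = 12; LS_A = 12−4 = 8
Slack_A = LS_A − ES_A = 8 − 0 = 8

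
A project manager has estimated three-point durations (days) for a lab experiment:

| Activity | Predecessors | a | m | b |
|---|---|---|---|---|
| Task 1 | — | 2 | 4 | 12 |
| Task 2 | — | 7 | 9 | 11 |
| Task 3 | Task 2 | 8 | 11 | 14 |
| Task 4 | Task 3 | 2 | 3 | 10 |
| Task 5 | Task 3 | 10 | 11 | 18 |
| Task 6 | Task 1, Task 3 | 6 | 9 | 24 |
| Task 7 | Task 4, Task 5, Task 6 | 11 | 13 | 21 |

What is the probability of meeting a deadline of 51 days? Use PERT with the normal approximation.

0.979

te_Task 1 = (2 + 4·4 + 12)/6 = 30/6 = 5; σ²_Task 1 = ((12−2)/6)² = 2.778
te_Task 2 = (7 + 4·9 + 11)/6 = 54/6 = 9; σ²_Task 2 = ((11−7)/6)² = 0.444
te_Task 3 = (8 + 4·11 + 14)/6 = 66/6 = 11; σ²_Task 3 = ((14−8)/6)² = 1.000
te_Task 4 = (2 + 4·3 + 10)/6 = 24/6 = 4; σ²_Task 4 = ((10−2)/6)² = 1.778
te_Task 5 = (10 + 4·11 + 18)/6 = 72/6 = 12; σ²_Task 5 = ((18−10)/6)² = 1.778
te_Task 6 = (6 + 4·9 + 24)/6 = 66/6 = 11; σ²_Task 6 = ((24−6)/6)² = 9.000
te_Task 7 = (11 + 4·13 + 21)/6 = 84/6 = 14; σ²_Task 7 = ((21−11)/6)² = 2.778

Forward pass:
ES_Task 1 = 0; EF_Task 1 = 5
ES_Task 2 = 0; EF_Task 2 = 9
ES_Task 3 = 9; EF_Task 3 = 9+11 = 20
ES_Task 4 = 20; EF_Task 4 = 20+4 = 24
ES_Task 5 = 20; EF_Task 5 = 20+12 = 32
ES_Task 6 = max(EF_Task 1=5, EF_Task 3=20) = 20; EF_Task 6 = 20+11 = 31
ES_Task 7 = max(EF_Task 4=24, EF_Task 5=32, EF_Task 6=31) = 32; EF_Task 7 = 32+14 = 46
Expected project duration μ = 46 days. Critical path: Task 2 → Task 3 → Task 5 → Task 7.

Variance along critical path = 0.444 + 1.000 + 1.778 + 2.778 = 6.000; σ = √6.000 = 2.449 days.
Z = (51 − 46) / 2.449 = 2.041
P(T ≤ 51) = Φ(2.041) ≈ 0.979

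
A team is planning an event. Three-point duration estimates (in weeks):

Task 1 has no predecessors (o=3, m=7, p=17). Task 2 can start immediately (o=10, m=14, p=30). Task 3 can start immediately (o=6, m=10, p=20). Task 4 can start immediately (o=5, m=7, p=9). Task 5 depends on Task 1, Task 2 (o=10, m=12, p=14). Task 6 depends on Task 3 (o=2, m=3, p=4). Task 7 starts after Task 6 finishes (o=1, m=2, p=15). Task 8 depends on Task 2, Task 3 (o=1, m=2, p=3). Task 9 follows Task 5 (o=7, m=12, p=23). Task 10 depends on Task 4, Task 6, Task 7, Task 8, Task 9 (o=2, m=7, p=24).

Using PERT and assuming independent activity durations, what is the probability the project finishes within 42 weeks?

te_Task 1 = (3 + 4·7 + 17)/6 = 48/6 = 8; σ²_Task 1 = ((17−3)/6)² = 5.444
te_Task 2 = (10 + 4·14 + 30)/6 = 96/6 = 16; σ²_Task 2 = ((30−10)/6)² = 11.111
te_Task 3 = (6 + 4·10 + 20)/6 = 66/6 = 11; σ²_Task 3 = ((20−6)/6)² = 5.444
te_Task 4 = (5 + 4·7 + 9)/6 = 42/6 = 7; σ²_Task 4 = ((9−5)/6)² = 0.444
te_Task 5 = (10 + 4·12 + 14)/6 = 72/6 = 12; σ²_Task 5 = ((14−10)/6)² = 0.444
te_Task 6 = (2 + 4·3 + 4)/6 = 18/6 = 3; σ²_Task 6 = ((4−2)/6)² = 0.111
te_Task 7 = (1 + 4·2 + 15)/6 = 24/6 = 4; σ²_Task 7 = ((15−1)/6)² = 5.444
te_Task 8 = (1 + 4·2 + 3)/6 = 12/6 = 2; σ²_Task 8 = ((3−1)/6)² = 0.111
te_Task 9 = (7 + 4·12 + 23)/6 = 78/6 = 13; σ²_Task 9 = ((23−7)/6)² = 7.111
te_Task 10 = (2 + 4·7 + 24)/6 = 54/6 = 9; σ²_Task 10 = ((24−2)/6)² = 13.444

Forward pass:
ES_Task 1 = 0; EF_Task 1 = 8
ES_Task 2 = 0; EF_Task 2 = 16
ES_Task 3 = 0; EF_Task 3 = 11
ES_Task 4 = 0; EF_Task 4 = 7
ES_Task 5 = max(EF_Task 1=8, EF_Task 2=16) = 16; EF_Task 5 = 16+12 = 28
ES_Task 6 = 11; EF_Task 6 = 11+3 = 14
ES_Task 7 = 14; EF_Task 7 = 14+4 = 18
ES_Task 8 = max(EF_Task 2=16, EF_Task 3=11) = 16; EF_Task 8 = 16+2 = 18
ES_Task 9 = 28; EF_Task 9 = 28+13 = 41
ES_Task 10 = max(EF_Task 4=7, EF_Task 6=14, EF_Task 7=18, EF_Task 8=18, EF_Task 9=41) = 41; EF_Task 10 = 41+9 = 50
Expected project duration μ = 50 weeks. Critical path: Task 2 → Task 5 → Task 9 → Task 10.

Variance along critical path = 11.111 + 0.444 + 7.111 + 13.444 = 32.111; σ = √32.111 = 5.667 weeks.
Z = (42 − 50) / 5.667 = -1.412
P(T ≤ 42) = Φ(-1.412) ≈ 0.079

0.079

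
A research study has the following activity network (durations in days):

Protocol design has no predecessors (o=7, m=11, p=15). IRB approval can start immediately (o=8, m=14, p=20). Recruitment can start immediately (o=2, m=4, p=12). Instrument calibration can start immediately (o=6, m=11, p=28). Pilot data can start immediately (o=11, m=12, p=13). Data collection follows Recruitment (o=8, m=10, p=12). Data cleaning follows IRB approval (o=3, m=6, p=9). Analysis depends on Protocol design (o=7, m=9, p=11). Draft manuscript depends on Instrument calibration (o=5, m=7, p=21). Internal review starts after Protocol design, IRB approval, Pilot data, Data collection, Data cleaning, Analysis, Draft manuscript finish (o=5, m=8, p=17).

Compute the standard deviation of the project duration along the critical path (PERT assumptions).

4.96 days

te_Protocol design = (7 + 4·11 + 15)/6 = 66/6 = 11; σ²_Protocol design = ((15−7)/6)² = 1.778
te_IRB approval = (8 + 4·14 + 20)/6 = 84/6 = 14; σ²_IRB approval = ((20−8)/6)² = 4.000
te_Recruitment = (2 + 4·4 + 12)/6 = 30/6 = 5; σ²_Recruitment = ((12−2)/6)² = 2.778
te_Instrument calibration = (6 + 4·11 + 28)/6 = 78/6 = 13; σ²_Instrument calibration = ((28−6)/6)² = 13.444
te_Pilot data = (11 + 4·12 + 13)/6 = 72/6 = 12; σ²_Pilot data = ((13−11)/6)² = 0.111
te_Data collection = (8 + 4·10 + 12)/6 = 60/6 = 10; σ²_Data collection = ((12−8)/6)² = 0.444
te_Data cleaning = (3 + 4·6 + 9)/6 = 36/6 = 6; σ²_Data cleaning = ((9−3)/6)² = 1.000
te_Analysis = (7 + 4·9 + 11)/6 = 54/6 = 9; σ²_Analysis = ((11−7)/6)² = 0.444
te_Draft manuscript = (5 + 4·7 + 21)/6 = 54/6 = 9; σ²_Draft manuscript = ((21−5)/6)² = 7.111
te_Internal review = (5 + 4·8 + 17)/6 = 54/6 = 9; σ²_Internal review = ((17−5)/6)² = 4.000

Forward pass:
ES_Protocol design = 0; EF_Protocol design = 11
ES_IRB approval = 0; EF_IRB approval = 14
ES_Recruitment = 0; EF_Recruitment = 5
ES_Instrument calibration = 0; EF_Instrument calibration = 13
ES_Pilot data = 0; EF_Pilot data = 12
ES_Data collection = 5; EF_Data collection = 5+10 = 15
ES_Data cleaning = 14; EF_Data cleaning = 14+6 = 20
ES_Analysis = 11; EF_Analysis = 11+9 = 20
ES_Draft manuscript = 13; EF_Draft manuscript = 13+9 = 22
ES_Internal review = max(EF_Protocol design=11, EF_IRB approval=14, EF_Pilot data=12, EF_Data collection=15, EF_Data cleaning=20, EF_Analysis=20, EF_Draft manuscript=22) = 22; EF_Internal review = 22+9 = 31
Expected project duration μ = 31 days. Critical path: Instrument calibration → Draft manuscript → Internal review.

Variance along critical path = 13.444 + 7.111 + 4.000 = 24.556
σ = √24.556 = 4.955 days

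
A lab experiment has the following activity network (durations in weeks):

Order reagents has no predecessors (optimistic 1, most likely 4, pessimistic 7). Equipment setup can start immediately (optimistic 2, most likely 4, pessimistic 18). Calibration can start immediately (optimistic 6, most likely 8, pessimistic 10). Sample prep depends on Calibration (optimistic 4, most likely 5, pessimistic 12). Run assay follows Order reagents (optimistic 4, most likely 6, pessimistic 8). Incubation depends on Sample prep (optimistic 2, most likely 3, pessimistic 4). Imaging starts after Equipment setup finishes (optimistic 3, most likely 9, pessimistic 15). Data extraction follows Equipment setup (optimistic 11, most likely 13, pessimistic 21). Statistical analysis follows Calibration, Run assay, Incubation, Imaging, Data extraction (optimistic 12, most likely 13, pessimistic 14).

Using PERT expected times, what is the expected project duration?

te_Order reagents = (1 + 4·4 + 7)/6 = 24/6 = 4
te_Equipment setup = (2 + 4·4 + 18)/6 = 36/6 = 6
te_Calibration = (6 + 4·8 + 10)/6 = 48/6 = 8
te_Sample prep = (4 + 4·5 + 12)/6 = 36/6 = 6
te_Run assay = (4 + 4·6 + 8)/6 = 36/6 = 6
te_Incubation = (2 + 4·3 + 4)/6 = 18/6 = 3
te_Imaging = (3 + 4·9 + 15)/6 = 54/6 = 9
te_Data extraction = (11 + 4·13 + 21)/6 = 84/6 = 14
te_Statistical analysis = (12 + 4·13 + 14)/6 = 78/6 = 13

Forward pass:
ES_Order reagents = 0; EF_Order reagents = 4
ES_Equipment setup = 0; EF_Equipment setup = 6
ES_Calibration = 0; EF_Calibration = 8
ES_Sample prep = 8; EF_Sample prep = 8+6 = 14
ES_Run assay = 4; EF_Run assay = 4+6 = 10
ES_Incubation = 14; EF_Incubation = 14+3 = 17
ES_Imaging = 6; EF_Imaging = 6+9 = 15
ES_Data extraction = 6; EF_Data extraction = 6+14 = 20
ES_Statistical analysis = max(EF_Calibration=8, EF_Run assay=10, EF_Incubation=17, EF_Imaging=15, EF_Data extraction=20) = 20; EF_Statistical analysis = 20+13 = 33
Expected project duration μ = 33 weeks. Critical path: Equipment setup → Data extraction → Statistical analysis.

33 weeks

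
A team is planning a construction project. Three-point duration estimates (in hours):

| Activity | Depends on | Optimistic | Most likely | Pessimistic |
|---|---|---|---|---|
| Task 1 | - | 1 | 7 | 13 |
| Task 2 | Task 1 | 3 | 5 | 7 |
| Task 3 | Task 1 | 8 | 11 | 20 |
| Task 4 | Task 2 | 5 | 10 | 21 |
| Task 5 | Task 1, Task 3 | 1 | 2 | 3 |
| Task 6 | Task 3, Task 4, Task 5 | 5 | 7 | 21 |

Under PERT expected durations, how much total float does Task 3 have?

2 hours

te_Task 1 = (1 + 4·7 + 13)/6 = 42/6 = 7
te_Task 2 = (3 + 4·5 + 7)/6 = 30/6 = 5
te_Task 3 = (8 + 4·11 + 20)/6 = 72/6 = 12
te_Task 4 = (5 + 4·10 + 21)/6 = 66/6 = 11
te_Task 5 = (1 + 4·2 + 3)/6 = 12/6 = 2
te_Task 6 = (5 + 4·7 + 21)/6 = 54/6 = 9

Forward pass:
ES_Task 1 = 0; EF_Task 1 = 7
ES_Task 2 = 7; EF_Task 2 = 7+5 = 12
ES_Task 3 = 7; EF_Task 3 = 7+12 = 19
ES_Task 4 = 12; EF_Task 4 = 12+11 = 23
ES_Task 5 = max(EF_Task 1=7, EF_Task 3=19) = 19; EF_Task 5 = 19+2 = 21
ES_Task 6 = max(EF_Task 3=19, EF_Task 4=23, EF_Task 5=21) = 23; EF_Task 6 = 23+9 = 32
Expected project duration μ = 32 hours. Critical path: Task 1 → Task 2 → Task 4 → Task 6.

Backward pass:
LF_Task 6 = 32; LS_Task 6 = 32−9 = 23
LF_Task 5 = LS_Task 6 = 23; LS_Task 5 = 23−2 = 21
LF_Task 4 = LS_Task 6 = 23; LS_Task 4 = 23−11 = 12
LF_Task 3 = min(LS_Task 5=21, LS_Task 6=23) = 21; LS_Task 3 = 21−12 = 9
LF_Task 2 = LS_Task 4 = 12; LS_Task 2 = 12−5 = 7
LF_Task 1 = min(LS_Task 2=7, LS_Task 3=9, LS_Task 5=21) = 7; LS_Task 1 = 7−7 = 0
Slack_Task 3 = LS_Task 3 − ES_Task 3 = 9 − 7 = 2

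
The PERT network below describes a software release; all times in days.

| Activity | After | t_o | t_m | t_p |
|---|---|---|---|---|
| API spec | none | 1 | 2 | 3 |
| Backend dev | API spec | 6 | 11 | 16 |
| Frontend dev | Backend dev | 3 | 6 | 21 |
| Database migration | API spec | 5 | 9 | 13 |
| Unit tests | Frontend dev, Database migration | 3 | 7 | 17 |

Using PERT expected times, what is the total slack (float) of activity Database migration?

te_API spec = (1 + 4·2 + 3)/6 = 12/6 = 2
te_Backend dev = (6 + 4·11 + 16)/6 = 66/6 = 11
te_Frontend dev = (3 + 4·6 + 21)/6 = 48/6 = 8
te_Database migration = (5 + 4·9 + 13)/6 = 54/6 = 9
te_Unit tests = (3 + 4·7 + 17)/6 = 48/6 = 8

Forward pass:
ES_API spec = 0; EF_API spec = 2
ES_Backend dev = 2; EF_Backend dev = 2+11 = 13
ES_Frontend dev = 13; EF_Frontend dev = 13+8 = 21
ES_Database migration = 2; EF_Database migration = 2+9 = 11
ES_Unit tests = max(EF_Frontend dev=21, EF_Database migration=11) = 21; EF_Unit tests = 21+8 = 29
Expected project duration μ = 29 days. Critical path: API spec → Backend dev → Frontend dev → Unit tests.

Backward pass:
LF_Unit tests = 29; LS_Unit tests = 29−8 = 21
LF_Database migration = LS_Unit tests = 21; LS_Database migration = 21−9 = 12
LF_Frontend dev = LS_Unit tests = 21; LS_Frontend dev = 21−8 = 13
LF_Backend dev = LS_Frontend dev = 13; LS_Backend dev = 13−11 = 2
LF_API spec = min(LS_Backend dev=2, LS_Database migration=12) = 2; LS_API spec = 2−2 = 0
Slack_Database migration = LS_Database migration − ES_Database migration = 12 − 2 = 10

10 days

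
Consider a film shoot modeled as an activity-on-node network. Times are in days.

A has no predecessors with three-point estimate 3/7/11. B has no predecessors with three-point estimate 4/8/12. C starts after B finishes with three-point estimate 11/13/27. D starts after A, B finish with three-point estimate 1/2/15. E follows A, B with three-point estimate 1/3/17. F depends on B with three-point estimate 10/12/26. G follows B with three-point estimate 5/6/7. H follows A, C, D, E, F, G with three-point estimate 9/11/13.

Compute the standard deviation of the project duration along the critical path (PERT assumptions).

3.06 days

te_A = (3 + 4·7 + 11)/6 = 42/6 = 7; σ²_A = ((11−3)/6)² = 1.778
te_B = (4 + 4·8 + 12)/6 = 48/6 = 8; σ²_B = ((12−4)/6)² = 1.778
te_C = (11 + 4·13 + 27)/6 = 90/6 = 15; σ²_C = ((27−11)/6)² = 7.111
te_D = (1 + 4·2 + 15)/6 = 24/6 = 4; σ²_D = ((15−1)/6)² = 5.444
te_E = (1 + 4·3 + 17)/6 = 30/6 = 5; σ²_E = ((17−1)/6)² = 7.111
te_F = (10 + 4·12 + 26)/6 = 84/6 = 14; σ²_F = ((26−10)/6)² = 7.111
te_G = (5 + 4·6 + 7)/6 = 36/6 = 6; σ²_G = ((7−5)/6)² = 0.111
te_H = (9 + 4·11 + 13)/6 = 66/6 = 11; σ²_H = ((13−9)/6)² = 0.444

Forward pass:
ES_A = 0; EF_A = 7
ES_B = 0; EF_B = 8
ES_C = 8; EF_C = 8+15 = 23
ES_D = max(EF_A=7, EF_B=8) = 8; EF_D = 8+4 = 12
ES_E = max(EF_A=7, EF_B=8) = 8; EF_E = 8+5 = 13
ES_F = 8; EF_F = 8+14 = 22
ES_G = 8; EF_G = 8+6 = 14
ES_H = max(EF_A=7, EF_C=23, EF_D=12, EF_E=13, EF_F=22, EF_G=14) = 23; EF_H = 23+11 = 34
Expected project duration μ = 34 days. Critical path: B → C → H.

Variance along critical path = 1.778 + 7.111 + 0.444 = 9.333
σ = √9.333 = 3.055 days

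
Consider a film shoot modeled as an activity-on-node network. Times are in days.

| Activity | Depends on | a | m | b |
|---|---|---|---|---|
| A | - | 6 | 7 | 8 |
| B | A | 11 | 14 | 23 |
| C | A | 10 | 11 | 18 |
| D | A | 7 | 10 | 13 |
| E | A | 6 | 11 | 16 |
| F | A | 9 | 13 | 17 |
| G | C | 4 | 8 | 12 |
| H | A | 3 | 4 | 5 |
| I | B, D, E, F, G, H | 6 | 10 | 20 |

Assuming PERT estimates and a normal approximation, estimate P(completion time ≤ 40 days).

0.746

te_A = (6 + 4·7 + 8)/6 = 42/6 = 7; σ²_A = ((8−6)/6)² = 0.111
te_B = (11 + 4·14 + 23)/6 = 90/6 = 15; σ²_B = ((23−11)/6)² = 4.000
te_C = (10 + 4·11 + 18)/6 = 72/6 = 12; σ²_C = ((18−10)/6)² = 1.778
te_D = (7 + 4·10 + 13)/6 = 60/6 = 10; σ²_D = ((13−7)/6)² = 1.000
te_E = (6 + 4·11 + 16)/6 = 66/6 = 11; σ²_E = ((16−6)/6)² = 2.778
te_F = (9 + 4·13 + 17)/6 = 78/6 = 13; σ²_F = ((17−9)/6)² = 1.778
te_G = (4 + 4·8 + 12)/6 = 48/6 = 8; σ²_G = ((12−4)/6)² = 1.778
te_H = (3 + 4·4 + 5)/6 = 24/6 = 4; σ²_H = ((5−3)/6)² = 0.111
te_I = (6 + 4·10 + 20)/6 = 66/6 = 11; σ²_I = ((20−6)/6)² = 5.444

Forward pass:
ES_A = 0; EF_A = 7
ES_B = 7; EF_B = 7+15 = 22
ES_C = 7; EF_C = 7+12 = 19
ES_D = 7; EF_D = 7+10 = 17
ES_E = 7; EF_E = 7+11 = 18
ES_F = 7; EF_F = 7+13 = 20
ES_G = 19; EF_G = 19+8 = 27
ES_H = 7; EF_H = 7+4 = 11
ES_I = max(EF_B=22, EF_D=17, EF_E=18, EF_F=20, EF_G=27, EF_H=11) = 27; EF_I = 27+11 = 38
Expected project duration μ = 38 days. Critical path: A → C → G → I.

Variance along critical path = 0.111 + 1.778 + 1.778 + 5.444 = 9.111; σ = √9.111 = 3.018 days.
Z = (40 − 38) / 3.018 = 0.663
P(T ≤ 40) = Φ(0.663) ≈ 0.746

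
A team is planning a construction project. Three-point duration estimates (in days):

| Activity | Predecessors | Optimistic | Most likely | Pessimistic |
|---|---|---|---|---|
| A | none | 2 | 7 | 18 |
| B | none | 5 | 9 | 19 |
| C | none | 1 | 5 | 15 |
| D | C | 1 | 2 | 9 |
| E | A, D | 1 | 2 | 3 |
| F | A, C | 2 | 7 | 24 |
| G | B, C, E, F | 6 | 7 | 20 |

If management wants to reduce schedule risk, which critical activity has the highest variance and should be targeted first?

te_A = (2 + 4·7 + 18)/6 = 48/6 = 8; σ²_A = ((18−2)/6)² = 7.111
te_B = (5 + 4·9 + 19)/6 = 60/6 = 10; σ²_B = ((19−5)/6)² = 5.444
te_C = (1 + 4·5 + 15)/6 = 36/6 = 6; σ²_C = ((15−1)/6)² = 5.444
te_D = (1 + 4·2 + 9)/6 = 18/6 = 3; σ²_D = ((9−1)/6)² = 1.778
te_E = (1 + 4·2 + 3)/6 = 12/6 = 2; σ²_E = ((3−1)/6)² = 0.111
te_F = (2 + 4·7 + 24)/6 = 54/6 = 9; σ²_F = ((24−2)/6)² = 13.444
te_G = (6 + 4·7 + 20)/6 = 54/6 = 9; σ²_G = ((20−6)/6)² = 5.444

Forward pass:
ES_A = 0; EF_A = 8
ES_B = 0; EF_B = 10
ES_C = 0; EF_C = 6
ES_D = 6; EF_D = 6+3 = 9
ES_E = max(EF_A=8, EF_D=9) = 9; EF_E = 9+2 = 11
ES_F = max(EF_A=8, EF_C=6) = 8; EF_F = 8+9 = 17
ES_G = max(EF_B=10, EF_C=6, EF_E=11, EF_F=17) = 17; EF_G = 17+9 = 26
Expected project duration μ = 26 days. Critical path: A → F → G.

Variances on critical path: σ²_A=7.111, σ²_F=13.444, σ²_G=5.444.
Largest is σ²_F = 13.444.

F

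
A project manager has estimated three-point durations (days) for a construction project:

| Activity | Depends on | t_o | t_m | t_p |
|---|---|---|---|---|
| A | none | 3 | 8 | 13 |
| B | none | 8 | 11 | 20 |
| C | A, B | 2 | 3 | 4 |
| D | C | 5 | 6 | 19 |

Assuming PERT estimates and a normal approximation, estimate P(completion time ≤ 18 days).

te_A = (3 + 4·8 + 13)/6 = 48/6 = 8; σ²_A = ((13−3)/6)² = 2.778
te_B = (8 + 4·11 + 20)/6 = 72/6 = 12; σ²_B = ((20−8)/6)² = 4.000
te_C = (2 + 4·3 + 4)/6 = 18/6 = 3; σ²_C = ((4−2)/6)² = 0.111
te_D = (5 + 4·6 + 19)/6 = 48/6 = 8; σ²_D = ((19−5)/6)² = 5.444

Forward pass:
ES_A = 0; EF_A = 8
ES_B = 0; EF_B = 12
ES_C = max(EF_A=8, EF_B=12) = 12; EF_C = 12+3 = 15
ES_D = 15; EF_D = 15+8 = 23
Expected project duration μ = 23 days. Critical path: B → C → D.

Variance along critical path = 4.000 + 0.111 + 5.444 = 9.556; σ = √9.556 = 3.091 days.
Z = (18 − 23) / 3.091 = -1.617
P(T ≤ 18) = Φ(-1.617) ≈ 0.053

0.053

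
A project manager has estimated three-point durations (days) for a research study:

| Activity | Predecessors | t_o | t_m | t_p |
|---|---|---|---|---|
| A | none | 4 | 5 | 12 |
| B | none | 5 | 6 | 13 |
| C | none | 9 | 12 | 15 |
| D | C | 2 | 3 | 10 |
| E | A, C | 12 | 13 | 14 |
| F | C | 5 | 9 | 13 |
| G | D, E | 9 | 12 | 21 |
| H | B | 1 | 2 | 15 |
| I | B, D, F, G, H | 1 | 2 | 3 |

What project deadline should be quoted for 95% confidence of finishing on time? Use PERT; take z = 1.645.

te_A = (4 + 4·5 + 12)/6 = 36/6 = 6; σ²_A = ((12−4)/6)² = 1.778
te_B = (5 + 4·6 + 13)/6 = 42/6 = 7; σ²_B = ((13−5)/6)² = 1.778
te_C = (9 + 4·12 + 15)/6 = 72/6 = 12; σ²_C = ((15−9)/6)² = 1.000
te_D = (2 + 4·3 + 10)/6 = 24/6 = 4; σ²_D = ((10−2)/6)² = 1.778
te_E = (12 + 4·13 + 14)/6 = 78/6 = 13; σ²_E = ((14−12)/6)² = 0.111
te_F = (5 + 4·9 + 13)/6 = 54/6 = 9; σ²_F = ((13−5)/6)² = 1.778
te_G = (9 + 4·12 + 21)/6 = 78/6 = 13; σ²_G = ((21−9)/6)² = 4.000
te_H = (1 + 4·2 + 15)/6 = 24/6 = 4; σ²_H = ((15−1)/6)² = 5.444
te_I = (1 + 4·2 + 3)/6 = 12/6 = 2; σ²_I = ((3−1)/6)² = 0.111

Forward pass:
ES_A = 0; EF_A = 6
ES_B = 0; EF_B = 7
ES_C = 0; EF_C = 12
ES_D = 12; EF_D = 12+4 = 16
ES_E = max(EF_A=6, EF_C=12) = 12; EF_E = 12+13 = 25
ES_F = 12; EF_F = 12+9 = 21
ES_G = max(EF_D=16, EF_E=25) = 25; EF_G = 25+13 = 38
ES_H = 7; EF_H = 7+4 = 11
ES_I = max(EF_B=7, EF_D=16, EF_F=21, EF_G=38, EF_H=11) = 38; EF_I = 38+2 = 40
Expected project duration μ = 40 days. Critical path: C → E → G → I.

Variance along critical path = 1.000 + 0.111 + 4.000 + 0.111 = 5.222; σ = 2.285 days.
D = μ + z·σ = 40 + 1.645·2.285 = 43.8 days

43.8 days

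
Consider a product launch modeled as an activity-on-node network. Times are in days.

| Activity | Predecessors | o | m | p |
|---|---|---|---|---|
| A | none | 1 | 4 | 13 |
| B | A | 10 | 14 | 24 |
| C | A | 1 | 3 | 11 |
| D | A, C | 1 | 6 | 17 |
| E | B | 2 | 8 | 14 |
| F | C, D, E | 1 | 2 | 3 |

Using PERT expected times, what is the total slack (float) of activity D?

12 days

te_A = (1 + 4·4 + 13)/6 = 30/6 = 5
te_B = (10 + 4·14 + 24)/6 = 90/6 = 15
te_C = (1 + 4·3 + 11)/6 = 24/6 = 4
te_D = (1 + 4·6 + 17)/6 = 42/6 = 7
te_E = (2 + 4·8 + 14)/6 = 48/6 = 8
te_F = (1 + 4·2 + 3)/6 = 12/6 = 2

Forward pass:
ES_A = 0; EF_A = 5
ES_B = 5; EF_B = 5+15 = 20
ES_C = 5; EF_C = 5+4 = 9
ES_D = max(EF_A=5, EF_C=9) = 9; EF_D = 9+7 = 16
ES_E = 20; EF_E = 20+8 = 28
ES_F = max(EF_C=9, EF_D=16, EF_E=28) = 28; EF_F = 28+2 = 30
Expected project duration μ = 30 days. Critical path: A → B → E → F.

Backward pass:
LF_F = 30; LS_F = 30−2 = 28
LF_E = LS_F = 28; LS_E = 28−8 = 20
LF_D = LS_F = 28; LS_D = 28−7 = 21
LF_C = min(LS_D=21, LS_F=28) = 21; LS_C = 21−4 = 17
LF_B = LS_E = 20; LS_B = 20−15 = 5
LF_A = min(LS_B=5, LS_C=17, LS_D=21) = 5; LS_A = 5−5 = 0
Slack_D = LS_D − ES_D = 21 − 9 = 12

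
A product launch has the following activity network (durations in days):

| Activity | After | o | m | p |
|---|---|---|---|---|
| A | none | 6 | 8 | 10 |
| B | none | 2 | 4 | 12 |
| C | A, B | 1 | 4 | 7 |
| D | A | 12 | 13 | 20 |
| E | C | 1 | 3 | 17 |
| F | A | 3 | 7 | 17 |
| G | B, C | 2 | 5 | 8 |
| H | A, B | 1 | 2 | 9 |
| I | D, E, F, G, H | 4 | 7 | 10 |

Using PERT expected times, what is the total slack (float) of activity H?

te_A = (6 + 4·8 + 10)/6 = 48/6 = 8
te_B = (2 + 4·4 + 12)/6 = 30/6 = 5
te_C = (1 + 4·4 + 7)/6 = 24/6 = 4
te_D = (12 + 4·13 + 20)/6 = 84/6 = 14
te_E = (1 + 4·3 + 17)/6 = 30/6 = 5
te_F = (3 + 4·7 + 17)/6 = 48/6 = 8
te_G = (2 + 4·5 + 8)/6 = 30/6 = 5
te_H = (1 + 4·2 + 9)/6 = 18/6 = 3
te_I = (4 + 4·7 + 10)/6 = 42/6 = 7

Forward pass:
ES_A = 0; EF_A = 8
ES_B = 0; EF_B = 5
ES_C = max(EF_A=8, EF_B=5) = 8; EF_C = 8+4 = 12
ES_D = 8; EF_D = 8+14 = 22
ES_E = 12; EF_E = 12+5 = 17
ES_F = 8; EF_F = 8+8 = 16
ES_G = max(EF_B=5, EF_C=12) = 12; EF_G = 12+5 = 17
ES_H = max(EF_A=8, EF_B=5) = 8; EF_H = 8+3 = 11
ES_I = max(EF_D=22, EF_E=17, EF_F=16, EF_G=17, EF_H=11) = 22; EF_I = 22+7 = 29
Expected project duration μ = 29 days. Critical path: A → D → I.

Backward pass:
LF_I = 29; LS_I = 29−7 = 22
LF_H = LS_I = 22; LS_H = 22−3 = 19
LF_G = LS_I = 22; LS_G = 22−5 = 17
LF_F = LS_I = 22; LS_F = 22−8 = 14
LF_E = LS_I = 22; LS_E = 22−5 = 17
LF_D = LS_I = 22; LS_D = 22−14 = 8
LF_C = min(LS_E=17, LS_G=17) = 17; LS_C = 17−4 = 13
LF_B = min(LS_C=13, LS_G=17, LS_H=19) = 13; LS_B = 13−5 = 8
LF_A = min(LS_C=13, LS_D=8, LS_F=14, LS_H=19) = 8; LS_A = 8−8 = 0
Slack_H = LS_H − ES_H = 19 − 8 = 11

11 days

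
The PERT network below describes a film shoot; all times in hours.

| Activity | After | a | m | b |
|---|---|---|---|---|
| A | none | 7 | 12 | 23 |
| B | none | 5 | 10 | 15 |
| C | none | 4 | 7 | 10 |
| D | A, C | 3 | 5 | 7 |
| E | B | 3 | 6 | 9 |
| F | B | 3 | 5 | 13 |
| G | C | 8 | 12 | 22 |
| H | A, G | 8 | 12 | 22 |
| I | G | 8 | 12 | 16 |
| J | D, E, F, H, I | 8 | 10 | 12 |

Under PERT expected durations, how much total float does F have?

te_A = (7 + 4·12 + 23)/6 = 78/6 = 13
te_B = (5 + 4·10 + 15)/6 = 60/6 = 10
te_C = (4 + 4·7 + 10)/6 = 42/6 = 7
te_D = (3 + 4·5 + 7)/6 = 30/6 = 5
te_E = (3 + 4·6 + 9)/6 = 36/6 = 6
te_F = (3 + 4·5 + 13)/6 = 36/6 = 6
te_G = (8 + 4·12 + 22)/6 = 78/6 = 13
te_H = (8 + 4·12 + 22)/6 = 78/6 = 13
te_I = (8 + 4·12 + 16)/6 = 72/6 = 12
te_J = (8 + 4·10 + 12)/6 = 60/6 = 10

Forward pass:
ES_A = 0; EF_A = 13
ES_B = 0; EF_B = 10
ES_C = 0; EF_C = 7
ES_D = max(EF_A=13, EF_C=7) = 13; EF_D = 13+5 = 18
ES_E = 10; EF_E = 10+6 = 16
ES_F = 10; EF_F = 10+6 = 16
ES_G = 7; EF_G = 7+13 = 20
ES_H = max(EF_A=13, EF_G=20) = 20; EF_H = 20+13 = 33
ES_I = 20; EF_I = 20+12 = 32
ES_J = max(EF_D=18, EF_E=16, EF_F=16, EF_H=33, EF_I=32) = 33; EF_J = 33+10 = 43
Expected project duration μ = 43 hours. Critical path: C → G → H → J.

Backward pass:
LF_J = 43; LS_J = 43−10 = 33
LF_I = LS_J = 33; LS_I = 33−12 = 21
LF_H = LS_J = 33; LS_H = 33−13 = 20
LF_G = min(LS_H=20, LS_I=21) = 20; LS_G = 20−13 = 7
LF_F = LS_J = 33; LS_F = 33−6 = 27
LF_E = LS_J = 33; LS_E = 33−6 = 27
LF_D = LS_J = 33; LS_D = 33−5 = 28
LF_C = min(LS_D=28, LS_G=7) = 7; LS_C = 7−7 = 0
LF_B = min(LS_E=27, LS_F=27) = 27; LS_B = 27−10 = 17
LF_A = min(LS_D=28, LS_H=20) = 20; LS_A = 20−13 = 7
Slack_F = LS_F − ES_F = 27 − 10 = 17

17 hours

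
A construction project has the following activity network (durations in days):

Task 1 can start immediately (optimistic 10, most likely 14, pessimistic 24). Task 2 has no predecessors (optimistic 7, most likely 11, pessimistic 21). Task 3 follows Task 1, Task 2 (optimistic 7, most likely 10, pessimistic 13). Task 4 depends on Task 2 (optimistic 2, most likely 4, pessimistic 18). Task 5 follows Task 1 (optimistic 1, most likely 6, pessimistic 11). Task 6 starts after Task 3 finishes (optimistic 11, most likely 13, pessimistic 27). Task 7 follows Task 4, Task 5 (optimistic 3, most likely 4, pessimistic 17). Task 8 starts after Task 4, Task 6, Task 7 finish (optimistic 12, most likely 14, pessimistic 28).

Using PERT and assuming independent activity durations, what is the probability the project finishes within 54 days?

te_Task 1 = (10 + 4·14 + 24)/6 = 90/6 = 15; σ²_Task 1 = ((24−10)/6)² = 5.444
te_Task 2 = (7 + 4·11 + 21)/6 = 72/6 = 12; σ²_Task 2 = ((21−7)/6)² = 5.444
te_Task 3 = (7 + 4·10 + 13)/6 = 60/6 = 10; σ²_Task 3 = ((13−7)/6)² = 1.000
te_Task 4 = (2 + 4·4 + 18)/6 = 36/6 = 6; σ²_Task 4 = ((18−2)/6)² = 7.111
te_Task 5 = (1 + 4·6 + 11)/6 = 36/6 = 6; σ²_Task 5 = ((11−1)/6)² = 2.778
te_Task 6 = (11 + 4·13 + 27)/6 = 90/6 = 15; σ²_Task 6 = ((27−11)/6)² = 7.111
te_Task 7 = (3 + 4·4 + 17)/6 = 36/6 = 6; σ²_Task 7 = ((17−3)/6)² = 5.444
te_Task 8 = (12 + 4·14 + 28)/6 = 96/6 = 16; σ²_Task 8 = ((28−12)/6)² = 7.111

Forward pass:
ES_Task 1 = 0; EF_Task 1 = 15
ES_Task 2 = 0; EF_Task 2 = 12
ES_Task 3 = max(EF_Task 1=15, EF_Task 2=12) = 15; EF_Task 3 = 15+10 = 25
ES_Task 4 = 12; EF_Task 4 = 12+6 = 18
ES_Task 5 = 15; EF_Task 5 = 15+6 = 21
ES_Task 6 = 25; EF_Task 6 = 25+15 = 40
ES_Task 7 = max(EF_Task 4=18, EF_Task 5=21) = 21; EF_Task 7 = 21+6 = 27
ES_Task 8 = max(EF_Task 4=18, EF_Task 6=40, EF_Task 7=27) = 40; EF_Task 8 = 40+16 = 56
Expected project duration μ = 56 days. Critical path: Task 1 → Task 3 → Task 6 → Task 8.

Variance along critical path = 5.444 + 1.000 + 7.111 + 7.111 = 20.667; σ = √20.667 = 4.546 days.
Z = (54 − 56) / 4.546 = -0.440
P(T ≤ 54) = Φ(-0.440) ≈ 0.330

0.330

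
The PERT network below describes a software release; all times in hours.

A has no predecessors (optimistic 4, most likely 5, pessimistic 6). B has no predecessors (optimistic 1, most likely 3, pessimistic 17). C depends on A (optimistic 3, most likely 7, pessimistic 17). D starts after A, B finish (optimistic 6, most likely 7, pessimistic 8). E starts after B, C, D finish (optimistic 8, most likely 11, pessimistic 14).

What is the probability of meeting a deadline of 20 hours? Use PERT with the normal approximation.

te_A = (4 + 4·5 + 6)/6 = 30/6 = 5; σ²_A = ((6−4)/6)² = 0.111
te_B = (1 + 4·3 + 17)/6 = 30/6 = 5; σ²_B = ((17−1)/6)² = 7.111
te_C = (3 + 4·7 + 17)/6 = 48/6 = 8; σ²_C = ((17−3)/6)² = 5.444
te_D = (6 + 4·7 + 8)/6 = 42/6 = 7; σ²_D = ((8−6)/6)² = 0.111
te_E = (8 + 4·11 + 14)/6 = 66/6 = 11; σ²_E = ((14−8)/6)² = 1.000

Forward pass:
ES_A = 0; EF_A = 5
ES_B = 0; EF_B = 5
ES_C = 5; EF_C = 5+8 = 13
ES_D = max(EF_A=5, EF_B=5) = 5; EF_D = 5+7 = 12
ES_E = max(EF_B=5, EF_C=13, EF_D=12) = 13; EF_E = 13+11 = 24
Expected project duration μ = 24 hours. Critical path: A → C → E.

Variance along critical path = 0.111 + 5.444 + 1.000 = 6.556; σ = √6.556 = 2.560 hours.
Z = (20 − 24) / 2.560 = -1.562
P(T ≤ 20) = Φ(-1.562) ≈ 0.059

0.059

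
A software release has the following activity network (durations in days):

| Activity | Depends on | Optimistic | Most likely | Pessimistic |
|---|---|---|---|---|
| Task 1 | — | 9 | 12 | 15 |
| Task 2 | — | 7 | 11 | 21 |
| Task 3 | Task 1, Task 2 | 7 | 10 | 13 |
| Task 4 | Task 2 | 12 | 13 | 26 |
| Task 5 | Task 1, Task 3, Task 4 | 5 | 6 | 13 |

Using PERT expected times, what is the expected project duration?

34 days

te_Task 1 = (9 + 4·12 + 15)/6 = 72/6 = 12
te_Task 2 = (7 + 4·11 + 21)/6 = 72/6 = 12
te_Task 3 = (7 + 4·10 + 13)/6 = 60/6 = 10
te_Task 4 = (12 + 4·13 + 26)/6 = 90/6 = 15
te_Task 5 = (5 + 4·6 + 13)/6 = 42/6 = 7

Forward pass:
ES_Task 1 = 0; EF_Task 1 = 12
ES_Task 2 = 0; EF_Task 2 = 12
ES_Task 3 = max(EF_Task 1=12, EF_Task 2=12) = 12; EF_Task 3 = 12+10 = 22
ES_Task 4 = 12; EF_Task 4 = 12+15 = 27
ES_Task 5 = max(EF_Task 1=12, EF_Task 3=22, EF_Task 4=27) = 27; EF_Task 5 = 27+7 = 34
Expected project duration μ = 34 days. Critical path: Task 2 → Task 4 → Task 5.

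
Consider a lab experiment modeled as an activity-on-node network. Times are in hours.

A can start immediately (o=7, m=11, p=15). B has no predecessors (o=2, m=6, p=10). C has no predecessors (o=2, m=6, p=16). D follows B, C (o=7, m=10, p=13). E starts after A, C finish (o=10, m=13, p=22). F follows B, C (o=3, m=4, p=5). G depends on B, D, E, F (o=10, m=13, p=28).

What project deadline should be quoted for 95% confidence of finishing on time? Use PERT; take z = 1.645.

te_A = (7 + 4·11 + 15)/6 = 66/6 = 11; σ²_A = ((15−7)/6)² = 1.778
te_B = (2 + 4·6 + 10)/6 = 36/6 = 6; σ²_B = ((10−2)/6)² = 1.778
te_C = (2 + 4·6 + 16)/6 = 42/6 = 7; σ²_C = ((16−2)/6)² = 5.444
te_D = (7 + 4·10 + 13)/6 = 60/6 = 10; σ²_D = ((13−7)/6)² = 1.000
te_E = (10 + 4·13 + 22)/6 = 84/6 = 14; σ²_E = ((22−10)/6)² = 4.000
te_F = (3 + 4·4 + 5)/6 = 24/6 = 4; σ²_F = ((5−3)/6)² = 0.111
te_G = (10 + 4·13 + 28)/6 = 90/6 = 15; σ²_G = ((28−10)/6)² = 9.000

Forward pass:
ES_A = 0; EF_A = 11
ES_B = 0; EF_B = 6
ES_C = 0; EF_C = 7
ES_D = max(EF_B=6, EF_C=7) = 7; EF_D = 7+10 = 17
ES_E = max(EF_A=11, EF_C=7) = 11; EF_E = 11+14 = 25
ES_F = max(EF_B=6, EF_C=7) = 7; EF_F = 7+4 = 11
ES_G = max(EF_B=6, EF_D=17, EF_E=25, EF_F=11) = 25; EF_G = 25+15 = 40
Expected project duration μ = 40 hours. Critical path: A → E → G.

Variance along critical path = 1.778 + 4.000 + 9.000 = 14.778; σ = 3.844 hours.
D = μ + z·σ = 40 + 1.645·3.844 = 46.3 hours

46.3 hours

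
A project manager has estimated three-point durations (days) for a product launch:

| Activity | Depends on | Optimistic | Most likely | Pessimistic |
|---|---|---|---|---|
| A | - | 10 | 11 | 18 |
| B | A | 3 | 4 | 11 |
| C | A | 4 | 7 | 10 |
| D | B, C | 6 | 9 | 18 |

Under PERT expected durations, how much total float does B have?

2 days

te_A = (10 + 4·11 + 18)/6 = 72/6 = 12
te_B = (3 + 4·4 + 11)/6 = 30/6 = 5
te_C = (4 + 4·7 + 10)/6 = 42/6 = 7
te_D = (6 + 4·9 + 18)/6 = 60/6 = 10

Forward pass:
ES_A = 0; EF_A = 12
ES_B = 12; EF_B = 12+5 = 17
ES_C = 12; EF_C = 12+7 = 19
ES_D = max(EF_B=17, EF_C=19) = 19; EF_D = 19+10 = 29
Expected project duration μ = 29 days. Critical path: A → C → D.

Backward pass:
LF_D = 29; LS_D = 29−10 = 19
LF_C = LS_D = 19; LS_C = 19−7 = 12
LF_B = LS_D = 19; LS_B = 19−5 = 14
LF_A = min(LS_B=14, LS_C=12) = 12; LS_A = 12−12 = 0
Slack_B = LS_B − ES_B = 14 − 12 = 2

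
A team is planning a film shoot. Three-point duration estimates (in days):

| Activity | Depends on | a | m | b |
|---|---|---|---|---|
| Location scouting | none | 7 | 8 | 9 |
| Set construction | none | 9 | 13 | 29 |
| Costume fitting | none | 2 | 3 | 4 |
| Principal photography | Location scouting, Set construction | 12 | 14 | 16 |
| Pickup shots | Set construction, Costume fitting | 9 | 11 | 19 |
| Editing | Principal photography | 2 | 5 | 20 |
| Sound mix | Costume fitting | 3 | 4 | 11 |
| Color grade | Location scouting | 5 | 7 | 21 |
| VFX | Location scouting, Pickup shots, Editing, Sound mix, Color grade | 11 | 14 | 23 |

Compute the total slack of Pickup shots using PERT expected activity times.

te_Location scouting = (7 + 4·8 + 9)/6 = 48/6 = 8
te_Set construction = (9 + 4·13 + 29)/6 = 90/6 = 15
te_Costume fitting = (2 + 4·3 + 4)/6 = 18/6 = 3
te_Principal photography = (12 + 4·14 + 16)/6 = 84/6 = 14
te_Pickup shots = (9 + 4·11 + 19)/6 = 72/6 = 12
te_Editing = (2 + 4·5 + 20)/6 = 42/6 = 7
te_Sound mix = (3 + 4·4 + 11)/6 = 30/6 = 5
te_Color grade = (5 + 4·7 + 21)/6 = 54/6 = 9
te_VFX = (11 + 4·14 + 23)/6 = 90/6 = 15

Forward pass:
ES_Location scouting = 0; EF_Location scouting = 8
ES_Set construction = 0; EF_Set construction = 15
ES_Costume fitting = 0; EF_Costume fitting = 3
ES_Principal photography = max(EF_Location scouting=8, EF_Set construction=15) = 15; EF_Principal photography = 15+14 = 29
ES_Pickup shots = max(EF_Set construction=15, EF_Costume fitting=3) = 15; EF_Pickup shots = 15+12 = 27
ES_Editing = 29; EF_Editing = 29+7 = 36
ES_Sound mix = 3; EF_Sound mix = 3+5 = 8
ES_Color grade = 8; EF_Color grade = 8+9 = 17
ES_VFX = max(EF_Location scouting=8, EF_Pickup shots=27, EF_Editing=36, EF_Sound mix=8, EF_Color grade=17) = 36; EF_VFX = 36+15 = 51
Expected project duration μ = 51 days. Critical path: Set construction → Principal photography → Editing → VFX.

Backward pass:
LF_VFX = 51; LS_VFX = 51−15 = 36
LF_Color grade = LS_VFX = 36; LS_Color grade = 36−9 = 27
LF_Sound mix = LS_VFX = 36; LS_Sound mix = 36−5 = 31
LF_Editing = LS_VFX = 36; LS_Editing = 36−7 = 29
LF_Pickup shots = LS_VFX = 36; LS_Pickup shots = 36−12 = 24
LF_Principal photography = LS_Editing = 29; LS_Principal photography = 29−14 = 15
LF_Costume fitting = min(LS_Pickup shots=24, LS_Sound mix=31) = 24; LS_Costume fitting = 24−3 = 21
LF_Set construction = min(LS_Principal photography=15, LS_Pickup shots=24) = 15; LS_Set construction = 15−15 = 0
LF_Location scouting = min(LS_Principal photography=15, LS_Color grade=27, LS_VFX=36) = 15; LS_Location scouting = 15−8 = 7
Slack_Pickup shots = LS_Pickup shots − ES_Pickup shots = 24 − 15 = 9

9 days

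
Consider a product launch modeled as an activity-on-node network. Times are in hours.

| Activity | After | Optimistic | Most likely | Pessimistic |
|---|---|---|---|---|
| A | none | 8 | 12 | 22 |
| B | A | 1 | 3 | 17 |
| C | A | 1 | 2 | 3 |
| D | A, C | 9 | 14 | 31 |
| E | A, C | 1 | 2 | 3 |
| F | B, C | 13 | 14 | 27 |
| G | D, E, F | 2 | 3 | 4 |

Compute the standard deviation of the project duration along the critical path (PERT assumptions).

4.26 hours

te_A = (8 + 4·12 + 22)/6 = 78/6 = 13; σ²_A = ((22−8)/6)² = 5.444
te_B = (1 + 4·3 + 17)/6 = 30/6 = 5; σ²_B = ((17−1)/6)² = 7.111
te_C = (1 + 4·2 + 3)/6 = 12/6 = 2; σ²_C = ((3−1)/6)² = 0.111
te_D = (9 + 4·14 + 31)/6 = 96/6 = 16; σ²_D = ((31−9)/6)² = 13.444
te_E = (1 + 4·2 + 3)/6 = 12/6 = 2; σ²_E = ((3−1)/6)² = 0.111
te_F = (13 + 4·14 + 27)/6 = 96/6 = 16; σ²_F = ((27−13)/6)² = 5.444
te_G = (2 + 4·3 + 4)/6 = 18/6 = 3; σ²_G = ((4−2)/6)² = 0.111

Forward pass:
ES_A = 0; EF_A = 13
ES_B = 13; EF_B = 13+5 = 18
ES_C = 13; EF_C = 13+2 = 15
ES_D = max(EF_A=13, EF_C=15) = 15; EF_D = 15+16 = 31
ES_E = max(EF_A=13, EF_C=15) = 15; EF_E = 15+2 = 17
ES_F = max(EF_B=18, EF_C=15) = 18; EF_F = 18+16 = 34
ES_G = max(EF_D=31, EF_E=17, EF_F=34) = 34; EF_G = 34+3 = 37
Expected project duration μ = 37 hours. Critical path: A → B → F → G.

Variance along critical path = 5.444 + 7.111 + 5.444 + 0.111 = 18.111
σ = √18.111 = 4.256 hours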